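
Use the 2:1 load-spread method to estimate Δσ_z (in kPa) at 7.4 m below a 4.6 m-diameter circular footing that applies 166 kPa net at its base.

Δσ_z ≈ 24.4 kPa

By the 2:1 method the load spreads at 1 horizontal : 2 vertical, so at depth z the loaded area has grown by z in each plan dimension:
Δσ ≈ qD²/(D+z)² = 166×4.6²/(4.6+7.4)² = 24.393 kPa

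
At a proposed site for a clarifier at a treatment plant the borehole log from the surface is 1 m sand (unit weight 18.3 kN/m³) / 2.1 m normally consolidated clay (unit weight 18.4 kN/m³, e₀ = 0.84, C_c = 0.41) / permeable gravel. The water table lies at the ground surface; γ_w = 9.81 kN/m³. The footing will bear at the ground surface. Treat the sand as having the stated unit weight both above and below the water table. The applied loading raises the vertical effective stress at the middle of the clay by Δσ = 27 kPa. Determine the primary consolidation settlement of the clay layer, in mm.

S_c ≈ 190 mm

Mid-depth of clay below the ground surface: z = 1 + 2.1/2 = 2.05 m.
Total vertical stress at mid-clay: σ_v = 18.3×1 + 18.4×1.05 = 37.62 kPa.
Pore pressure: u = 9.81×(2.05 − 0) = 20.11 kPa.
Initial effective stress: σ'_0 = σ_v − u = 37.62 − 20.11 = 17.51 kPa.
Final effective stress: σ'_f = σ'_0 + Δσ = 17.51 + 27 = 44.51 kPa.
Normally consolidated clay, so the full stress increment lies on the virgin compression line:
S_c = C_c·H/(1+e₀)·log₁₀(σ'_f/σ'_0) = 0.41×2.1/(1+0.84)×log₁₀(44.51/17.51)
    = 0.46793 × 0.40517 = 0.1896 m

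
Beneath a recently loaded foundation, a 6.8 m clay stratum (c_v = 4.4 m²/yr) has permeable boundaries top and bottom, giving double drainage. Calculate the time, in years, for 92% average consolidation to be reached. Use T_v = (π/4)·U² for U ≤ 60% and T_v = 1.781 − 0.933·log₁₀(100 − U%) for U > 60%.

t ≈ 2.47 years

Drainage path length: H_d = H/2 = 3.4 m (double drainage).
U > 60%: T_v = 1.781 − 0.933·log₁₀(100 − 92) = 0.93842.
t = T_v·H_d²/c_v = 0.93842×3.4²/4.4 = 2.465 years.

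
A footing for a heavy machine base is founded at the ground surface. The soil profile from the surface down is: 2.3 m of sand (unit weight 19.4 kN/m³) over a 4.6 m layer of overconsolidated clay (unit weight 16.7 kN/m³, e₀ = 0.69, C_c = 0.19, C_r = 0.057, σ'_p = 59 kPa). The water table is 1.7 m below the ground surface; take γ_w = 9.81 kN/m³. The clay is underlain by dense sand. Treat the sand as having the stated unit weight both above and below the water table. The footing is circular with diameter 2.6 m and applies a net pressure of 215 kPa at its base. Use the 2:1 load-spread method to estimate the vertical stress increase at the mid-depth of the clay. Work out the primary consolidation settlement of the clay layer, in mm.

Mid-depth of clay below the ground surface: z = 2.3 + 4.6/2 = 4.6 m.
Total vertical stress at mid-clay: σ_v = 19.4×2.3 + 16.7×2.3 = 83.03 kPa.
Pore pressure: u = 9.81×(4.6 − 1.7) = 28.449 kPa.
Initial effective stress: σ'_0 = σ_v − u = 83.03 − 28.449 = 54.581 kPa.
Stress increase at mid-clay by the 2:1 spreading method:
Δσ ≈ qD²/(D+z)² = 215×2.6²/(2.6+4.6)² = 28.036 kPa
Final effective stress: σ'_f = 54.581 + 28.036 = 82.617 kPa.
σ'_f = 82.617 > σ'_p = 59 kPa, so the stress path crosses the preconsolidation pressure — recompression up to σ'_p, then virgin compression beyond:
S_c = H/(1+e₀)·[C_r·log₁₀(σ'_p/σ'_0) + C_c·log₁₀(σ'_f/σ'_p)]
    = 4.6/1.69 × [0.057×log₁₀(59/54.581) + 0.19×log₁₀(82.617/59)]
    = 2.7219 × [0.0019272 + 0.027781] = 0.08086 m

S_c ≈ 80.9 mm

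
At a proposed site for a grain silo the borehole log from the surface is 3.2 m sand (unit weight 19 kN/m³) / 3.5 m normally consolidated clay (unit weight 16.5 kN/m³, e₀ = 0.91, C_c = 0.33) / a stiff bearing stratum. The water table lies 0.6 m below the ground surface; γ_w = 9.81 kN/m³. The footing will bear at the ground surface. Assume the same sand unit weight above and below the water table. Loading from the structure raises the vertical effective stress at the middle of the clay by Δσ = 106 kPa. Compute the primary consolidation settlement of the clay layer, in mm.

Mid-depth of clay below the ground surface: z = 3.2 + 3.5/2 = 4.95 m.
Total vertical stress at mid-clay: σ_v = 19×3.2 + 16.5×1.75 = 89.675 kPa.
Pore pressure: u = 9.81×(4.95 − 0.6) = 42.673 kPa.
Initial effective stress: σ'_0 = σ_v − u = 89.675 − 42.673 = 47.002 kPa.
Final effective stress: σ'_f = σ'_0 + Δσ = 47.002 + 106 = 153 kPa.
Normally consolidated clay, so the full stress increment lies on the virgin compression line:
S_c = C_c·H/(1+e₀)·log₁₀(σ'_f/σ'_0) = 0.33×3.5/(1+0.91)×log₁₀(153/47.002)
    = 0.60471 × 0.51258 = 0.31 m

S_c ≈ 310 mm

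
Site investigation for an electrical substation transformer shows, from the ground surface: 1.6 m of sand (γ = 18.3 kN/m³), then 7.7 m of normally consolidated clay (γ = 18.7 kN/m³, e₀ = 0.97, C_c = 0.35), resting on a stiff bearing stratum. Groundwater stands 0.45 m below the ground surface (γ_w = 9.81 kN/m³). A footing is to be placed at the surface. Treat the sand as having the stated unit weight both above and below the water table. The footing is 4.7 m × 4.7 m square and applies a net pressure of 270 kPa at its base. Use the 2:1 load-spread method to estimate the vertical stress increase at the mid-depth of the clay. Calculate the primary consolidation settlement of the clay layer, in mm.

S_c ≈ 443 mm

Mid-depth of clay below the ground surface: z = 1.6 + 7.7/2 = 5.45 m.
Total vertical stress at mid-clay: σ_v = 18.3×1.6 + 18.7×3.85 = 101.28 kPa.
Pore pressure: u = 9.81×(5.45 − 0.45) = 49.05 kPa.
Initial effective stress: σ'_0 = σ_v − u = 101.28 − 49.05 = 52.23 kPa.
Stress increase at mid-clay by the 2:1 spreading method:
Δσ = qBL/((B+z)(L+z)) = 270×4.7×4.7/((4.7+5.45)(4.7+5.45)) = 57.893 kPa
Final effective stress: σ'_f = σ'_0 + Δσ = 52.23 + 57.893 = 110.12 kPa.
Normally consolidated clay, so the full stress increment lies on the virgin compression line:
S_c = C_c·H/(1+e₀)·log₁₀(σ'_f/σ'_0) = 0.35×7.7/(1+0.97)×log₁₀(110.12/52.23)
    = 1.368 × 0.32395 = 0.4432 m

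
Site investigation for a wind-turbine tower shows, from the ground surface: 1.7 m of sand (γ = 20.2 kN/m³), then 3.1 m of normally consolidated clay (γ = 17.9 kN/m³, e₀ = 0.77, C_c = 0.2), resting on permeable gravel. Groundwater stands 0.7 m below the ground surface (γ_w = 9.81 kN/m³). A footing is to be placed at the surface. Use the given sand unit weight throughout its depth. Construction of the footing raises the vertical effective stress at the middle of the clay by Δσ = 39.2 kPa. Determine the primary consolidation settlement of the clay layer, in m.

S_c ≈ 0.11 m

Mid-depth of clay below the ground surface: z = 1.7 + 3.1/2 = 3.25 m.
Total vertical stress at mid-clay: σ_v = 20.2×1.7 + 17.9×1.55 = 62.085 kPa.
Pore pressure: u = 9.81×(3.25 − 0.7) = 25.015 kPa.
Initial effective stress: σ'_0 = σ_v − u = 62.085 − 25.015 = 37.07 kPa.
Final effective stress: σ'_f = σ'_0 + Δσ = 37.07 + 39.2 = 76.27 kPa.
Normally consolidated clay, so the full stress increment lies on the virgin compression line:
S_c = C_c·H/(1+e₀)·log₁₀(σ'_f/σ'_0) = 0.2×3.1/(1+0.77)×log₁₀(76.27/37.07)
    = 0.35028 × 0.31333 = 0.1098 m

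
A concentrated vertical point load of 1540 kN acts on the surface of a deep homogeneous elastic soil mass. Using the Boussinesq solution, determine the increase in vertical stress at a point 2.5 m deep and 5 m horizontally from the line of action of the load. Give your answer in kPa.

Δσ_z ≈ 2.1 kPa

Boussinesq vertical stress below a point load on an elastic half-space:
Δσ_z = 3P/(2πz²) · [1 + (r/z)²]^(−5/2)
r/z = 5/2.5 = 2; [1+(r/z)²]^(−5/2) = 0.017889.
Δσ_z = 3×1540/(2π×2.5²) × 0.017889 = 117.65 × 0.017889 = 2.105 kPa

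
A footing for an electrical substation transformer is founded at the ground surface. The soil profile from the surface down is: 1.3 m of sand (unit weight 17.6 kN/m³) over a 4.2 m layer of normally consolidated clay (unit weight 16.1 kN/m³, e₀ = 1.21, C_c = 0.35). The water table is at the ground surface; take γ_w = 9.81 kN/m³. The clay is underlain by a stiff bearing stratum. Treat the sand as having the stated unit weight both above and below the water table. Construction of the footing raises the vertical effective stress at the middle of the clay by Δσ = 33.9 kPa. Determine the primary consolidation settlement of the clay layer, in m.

Mid-depth of clay below the ground surface: z = 1.3 + 4.2/2 = 3.4 m.
Total vertical stress at mid-clay: σ_v = 17.6×1.3 + 16.1×2.1 = 56.69 kPa.
Pore pressure: u = 9.81×(3.4 − 0) = 33.354 kPa.
Initial effective stress: σ'_0 = σ_v − u = 56.69 − 33.354 = 23.336 kPa.
Final effective stress: σ'_f = σ'_0 + Δσ = 23.336 + 33.9 = 57.236 kPa.
Normally consolidated clay, so the full stress increment lies on the virgin compression line:
S_c = C_c·H/(1+e₀)·log₁₀(σ'_f/σ'_0) = 0.35×4.2/(1+1.21)×log₁₀(57.236/23.336)
    = 0.66516 × 0.38964 = 0.2592 m

S_c ≈ 0.259 m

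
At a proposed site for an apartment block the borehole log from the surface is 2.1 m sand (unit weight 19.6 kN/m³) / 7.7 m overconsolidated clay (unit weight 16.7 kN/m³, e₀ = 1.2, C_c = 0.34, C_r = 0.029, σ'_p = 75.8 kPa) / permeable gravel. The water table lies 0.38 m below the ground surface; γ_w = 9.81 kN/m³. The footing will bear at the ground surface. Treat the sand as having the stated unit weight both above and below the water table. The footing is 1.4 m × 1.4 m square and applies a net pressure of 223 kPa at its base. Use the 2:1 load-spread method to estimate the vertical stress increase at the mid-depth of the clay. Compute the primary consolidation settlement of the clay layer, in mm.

Mid-depth of clay below the ground surface: z = 2.1 + 7.7/2 = 5.95 m.
Total vertical stress at mid-clay: σ_v = 19.6×2.1 + 16.7×3.85 = 105.46 kPa.
Pore pressure: u = 9.81×(5.95 − 0.38) = 54.642 kPa.
Initial effective stress: σ'_0 = σ_v − u = 105.46 − 54.642 = 50.818 kPa.
Stress increase at mid-clay by the 2:1 spreading method:
Δσ = qBL/((B+z)(L+z)) = 223×1.4×1.4/((1.4+5.95)(1.4+5.95)) = 8.0907 kPa
Final effective stress: σ'_f = 50.818 + 8.0907 = 58.909 kPa.
σ'_f = 58.909 ≤ σ'_p = 75.8 kPa, so the clay remains overconsolidated and only the recompression index applies:
S_c = C_r·H/(1+e₀)·log₁₀(σ'_f/σ'_0) = 0.029×7.7/2.2×log₁₀(58.909/50.818)
    = 0.1015 × 0.064164 = 0.006513 m

S_c ≈ 6.51 mm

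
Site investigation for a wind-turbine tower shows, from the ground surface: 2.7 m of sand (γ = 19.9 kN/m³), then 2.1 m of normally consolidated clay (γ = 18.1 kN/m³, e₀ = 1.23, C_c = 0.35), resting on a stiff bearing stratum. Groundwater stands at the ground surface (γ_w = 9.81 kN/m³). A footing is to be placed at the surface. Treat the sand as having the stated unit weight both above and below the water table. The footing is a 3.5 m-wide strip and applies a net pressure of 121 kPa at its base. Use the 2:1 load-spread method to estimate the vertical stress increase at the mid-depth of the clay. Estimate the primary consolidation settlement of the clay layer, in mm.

S_c ≈ 138 mm

Mid-depth of clay below the ground surface: z = 2.7 + 2.1/2 = 3.75 m.
Total vertical stress at mid-clay: σ_v = 19.9×2.7 + 18.1×1.05 = 72.735 kPa.
Pore pressure: u = 9.81×(3.75 − 0) = 36.788 kPa.
Initial effective stress: σ'_0 = σ_v − u = 72.735 − 36.788 = 35.947 kPa.
Stress increase at mid-clay by the 2:1 spreading method:
Δσ = qB/(B+z) = 121×3.5/(3.5+3.75) = 58.414 kPa
Final effective stress: σ'_f = σ'_0 + Δσ = 35.947 + 58.414 = 94.361 kPa.
Normally consolidated clay, so the full stress increment lies on the virgin compression line:
S_c = C_c·H/(1+e₀)·log₁₀(σ'_f/σ'_0) = 0.35×2.1/(1+1.23)×log₁₀(94.361/35.947)
    = 0.3296 × 0.41913 = 0.1381 m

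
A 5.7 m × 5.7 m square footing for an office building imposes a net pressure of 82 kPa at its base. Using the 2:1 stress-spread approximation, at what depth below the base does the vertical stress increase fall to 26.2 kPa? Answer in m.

z ≈ 4.38 m

2:1 spreading — at depth z the loaded area has grown by z in each plan dimension:
qB²/(B+z)² = Δσ_z ⇒ z = B(√(q/Δσ_z) − 1) = 5.7×(√(82/26.2) − 1) = 4.384 m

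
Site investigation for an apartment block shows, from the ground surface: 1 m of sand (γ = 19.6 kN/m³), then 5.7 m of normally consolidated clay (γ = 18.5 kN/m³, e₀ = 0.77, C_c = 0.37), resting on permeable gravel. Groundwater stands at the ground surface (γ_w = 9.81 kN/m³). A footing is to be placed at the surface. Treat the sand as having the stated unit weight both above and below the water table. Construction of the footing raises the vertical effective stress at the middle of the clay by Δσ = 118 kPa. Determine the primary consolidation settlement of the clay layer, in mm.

S_c ≈ 768 mm

Mid-depth of clay below the ground surface: z = 1 + 5.7/2 = 3.85 m.
Total vertical stress at mid-clay: σ_v = 19.6×1 + 18.5×2.85 = 72.325 kPa.
Pore pressure: u = 9.81×(3.85 − 0) = 37.769 kPa.
Initial effective stress: σ'_0 = σ_v − u = 72.325 − 37.769 = 34.556 kPa.
Final effective stress: σ'_f = σ'_0 + Δσ = 34.556 + 118 = 152.56 kPa.
Normally consolidated clay, so the full stress increment lies on the virgin compression line:
S_c = C_c·H/(1+e₀)·log₁₀(σ'_f/σ'_0) = 0.37×5.7/(1+0.77)×log₁₀(152.56/34.556)
    = 1.1915 × 0.64492 = 0.7684 m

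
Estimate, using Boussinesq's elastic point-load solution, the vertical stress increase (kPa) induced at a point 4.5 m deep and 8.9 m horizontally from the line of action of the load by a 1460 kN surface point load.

Δσ_z ≈ 0.644 kPa

Boussinesq vertical stress below a point load on an elastic half-space:
Δσ_z = 3P/(2πz²) · [1 + (r/z)²]^(−5/2)
r/z = 8.9/4.5 = 1.9778; [1+(r/z)²]^(−5/2) = 0.018704.
Δσ_z = 3×1460/(2π×4.5²) × 0.018704 = 34.425 × 0.018704 = 0.6439 kPa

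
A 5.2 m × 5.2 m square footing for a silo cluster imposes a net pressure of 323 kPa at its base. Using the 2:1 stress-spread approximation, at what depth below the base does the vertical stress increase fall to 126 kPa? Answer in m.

2:1 spreading — at depth z the loaded area has grown by z in each plan dimension:
qB²/(B+z)² = Δσ_z ⇒ z = B(√(q/Δσ_z) − 1) = 5.2×(√(323/126) − 1) = 3.126 m

z ≈ 3.13 m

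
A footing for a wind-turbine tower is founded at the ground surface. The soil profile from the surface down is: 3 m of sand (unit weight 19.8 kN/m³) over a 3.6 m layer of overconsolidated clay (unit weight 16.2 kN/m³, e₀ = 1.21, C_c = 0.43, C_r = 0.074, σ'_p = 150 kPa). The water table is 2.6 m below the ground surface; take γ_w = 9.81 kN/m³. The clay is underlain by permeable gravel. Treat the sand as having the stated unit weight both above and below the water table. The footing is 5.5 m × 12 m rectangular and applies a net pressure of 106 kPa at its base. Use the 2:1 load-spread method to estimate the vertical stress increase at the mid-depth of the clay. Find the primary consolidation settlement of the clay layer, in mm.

Mid-depth of clay below the ground surface: z = 3 + 3.6/2 = 4.8 m.
Total vertical stress at mid-clay: σ_v = 19.8×3 + 16.2×1.8 = 88.56 kPa.
Pore pressure: u = 9.81×(4.8 − 2.6) = 21.582 kPa.
Initial effective stress: σ'_0 = σ_v − u = 88.56 − 21.582 = 66.978 kPa.
Stress increase at mid-clay by the 2:1 spreading method:
Δσ = qBL/((B+z)(L+z)) = 106×5.5×12/((5.5+4.8)(12+4.8)) = 40.43 kPa
Final effective stress: σ'_f = 66.978 + 40.43 = 107.41 kPa.
σ'_f = 107.41 ≤ σ'_p = 150 kPa, so the clay remains overconsolidated and only the recompression index applies:
S_c = C_r·H/(1+e₀)·log₁₀(σ'_f/σ'_0) = 0.074×3.6/2.21×log₁₀(107.41/66.978)
    = 0.12055 × 0.20511 = 0.02473 m

S_c ≈ 24.7 mm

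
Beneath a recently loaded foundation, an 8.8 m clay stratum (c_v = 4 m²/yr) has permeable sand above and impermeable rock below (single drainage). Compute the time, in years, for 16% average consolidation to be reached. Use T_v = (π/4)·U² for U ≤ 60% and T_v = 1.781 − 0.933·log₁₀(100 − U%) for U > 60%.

Drainage path length: H_d = H = 8.8 m (single drainage).
U ≤ 60%: T_v = (π/4)·U² = (π/4)×0.16² = 0.020106.
t = T_v·H_d²/c_v = 0.020106×8.8²/4 = 0.3893 years.

t ≈ 0.389 years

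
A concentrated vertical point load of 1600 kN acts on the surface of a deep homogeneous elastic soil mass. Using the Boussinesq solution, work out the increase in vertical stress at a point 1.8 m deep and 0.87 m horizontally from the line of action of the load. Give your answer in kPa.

Δσ_z ≈ 140 kPa

Boussinesq vertical stress below a point load on an elastic half-space:
Δσ_z = 3P/(2πz²) · [1 + (r/z)²]^(−5/2)
r/z = 0.87/1.8 = 0.48333; [1+(r/z)²]^(−5/2) = 0.59164.
Δσ_z = 3×1600/(2π×1.8²) × 0.59164 = 235.79 × 0.59164 = 139.5 kPa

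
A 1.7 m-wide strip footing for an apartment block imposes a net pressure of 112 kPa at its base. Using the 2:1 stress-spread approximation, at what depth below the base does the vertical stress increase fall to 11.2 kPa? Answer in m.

2:1 spreading — at depth z the loaded area has grown by z in each plan dimension:
qB/(B+z) = Δσ_z ⇒ z = qB/Δσ_z − B = 112×1.7/11.2 − 1.7 = 15.3 m

z ≈ 15.3 m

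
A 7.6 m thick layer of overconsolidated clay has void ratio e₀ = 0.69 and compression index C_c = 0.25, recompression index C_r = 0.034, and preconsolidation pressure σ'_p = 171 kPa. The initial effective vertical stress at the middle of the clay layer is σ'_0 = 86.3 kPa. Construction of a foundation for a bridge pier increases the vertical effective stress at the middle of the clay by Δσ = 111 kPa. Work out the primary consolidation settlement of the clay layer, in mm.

Final effective stress: σ'_f = 86.3 + 111 = 197.3 kPa.
σ'_f = 197.3 > σ'_p = 171 kPa, so the stress path crosses the preconsolidation pressure — recompression up to σ'_p, then virgin compression beyond:
S_c = H/(1+e₀)·[C_r·log₁₀(σ'_p/σ'_0) + C_c·log₁₀(σ'_f/σ'_p)]
    = 7.6/1.69 × [0.034×log₁₀(171/86.3) + 0.25×log₁₀(197.3/171)]
    = 4.497 × [0.010098 + 0.015533] = 0.1153 m

S_c ≈ 115 mm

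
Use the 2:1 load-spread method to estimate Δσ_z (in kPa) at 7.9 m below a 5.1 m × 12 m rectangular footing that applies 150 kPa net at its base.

Δσ_z ≈ 35.5 kPa

By the 2:1 method the load spreads at 1 horizontal : 2 vertical, so at depth z the loaded area has grown by z in each plan dimension:
Δσ = qBL/((B+z)(L+z)) = 150×5.1×12/((5.1+7.9)(12+7.9)) = 35.485 kPa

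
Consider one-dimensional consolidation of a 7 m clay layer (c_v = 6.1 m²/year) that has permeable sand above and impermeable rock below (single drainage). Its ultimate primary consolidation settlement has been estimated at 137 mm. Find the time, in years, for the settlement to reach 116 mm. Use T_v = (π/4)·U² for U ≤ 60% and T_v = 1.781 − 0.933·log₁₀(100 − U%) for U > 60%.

t ≈ 5.42 years

Drainage path length: H_d = H = 7 m (single drainage).
U = S(t)/S_ult = 116/137 = 0.8467.
U > 60%: T_v = 1.781 − 0.933·log₁₀(100 − 84.672) = 0.67493.
t = T_v·H_d²/c_v = 0.67493×7²/6.1 = 5.422 years.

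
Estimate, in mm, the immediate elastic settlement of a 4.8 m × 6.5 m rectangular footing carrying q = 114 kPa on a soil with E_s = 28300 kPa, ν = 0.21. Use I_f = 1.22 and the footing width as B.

Immediate (elastic) settlement: S_e = q·B·(1−ν²)/E_s · I_f.
S_e = 114 × 4.8 × (1 − 0.21²) / 28300 × 1.22
    = 114 × 4.8 × 0.9559 / 28300 × 1.22
    = 0.02255 m = 22.55 mm

S_e ≈ 22.5 mm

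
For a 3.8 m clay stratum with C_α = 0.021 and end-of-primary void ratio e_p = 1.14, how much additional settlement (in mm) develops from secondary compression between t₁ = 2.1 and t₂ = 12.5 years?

S_s ≈ 28.9 mm

Secondary compression: S_s = C_α·H/(1+e_p)·log₁₀(t₂/t₁)
S_s = 0.021×3.8/(1+1.14)×log₁₀(12.5/2.1)
    = 0.03729 × 0.7747 = 0.02889 m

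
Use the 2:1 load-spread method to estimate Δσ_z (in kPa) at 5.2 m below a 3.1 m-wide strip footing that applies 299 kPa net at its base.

Δσ_z ≈ 112 kPa

By the 2:1 method the load spreads at 1 horizontal : 2 vertical, so at depth z the loaded area has grown by z in each plan dimension:
Δσ = qB/(B+z) = 299×3.1/(3.1+5.2) = 111.67 kPa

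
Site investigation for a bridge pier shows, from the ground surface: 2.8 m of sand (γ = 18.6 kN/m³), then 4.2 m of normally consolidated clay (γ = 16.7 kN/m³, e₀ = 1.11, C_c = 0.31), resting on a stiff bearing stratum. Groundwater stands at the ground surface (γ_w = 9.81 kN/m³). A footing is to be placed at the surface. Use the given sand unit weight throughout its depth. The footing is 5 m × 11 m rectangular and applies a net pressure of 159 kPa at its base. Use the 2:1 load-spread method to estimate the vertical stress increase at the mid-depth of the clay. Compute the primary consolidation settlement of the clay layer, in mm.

Mid-depth of clay below the ground surface: z = 2.8 + 4.2/2 = 4.9 m.
Total vertical stress at mid-clay: σ_v = 18.6×2.8 + 16.7×2.1 = 87.15 kPa.
Pore pressure: u = 9.81×(4.9 − 0) = 48.069 kPa.
Initial effective stress: σ'_0 = σ_v − u = 87.15 − 48.069 = 39.081 kPa.
Stress increase at mid-clay by the 2:1 spreading method:
Δσ = qBL/((B+z)(L+z)) = 159×5×11/((5+4.9)(11+4.9)) = 55.556 kPa
Final effective stress: σ'_f = σ'_0 + Δσ = 39.081 + 55.556 = 94.637 kPa.
Normally consolidated clay, so the full stress increment lies on the virgin compression line:
S_c = C_c·H/(1+e₀)·log₁₀(σ'_f/σ'_0) = 0.31×4.2/(1+1.11)×log₁₀(94.637/39.081)
    = 0.61706 × 0.3841 = 0.237 m

S_c ≈ 237 mm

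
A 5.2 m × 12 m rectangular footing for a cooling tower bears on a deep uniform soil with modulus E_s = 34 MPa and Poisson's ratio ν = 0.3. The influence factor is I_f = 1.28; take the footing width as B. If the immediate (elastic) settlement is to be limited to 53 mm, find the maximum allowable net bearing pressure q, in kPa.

E_s = 34 MPa = 34000 kPa.
S_e = q·B·(1−ν²)/E_s · I_f  ⇒  q = S_e·E_s / (B·(1−ν²)·I_f).
q = 0.053 × 34000 / (5.2 × 0.91 × 1.28) = 297.5 kPa

q ≈ 298 kPa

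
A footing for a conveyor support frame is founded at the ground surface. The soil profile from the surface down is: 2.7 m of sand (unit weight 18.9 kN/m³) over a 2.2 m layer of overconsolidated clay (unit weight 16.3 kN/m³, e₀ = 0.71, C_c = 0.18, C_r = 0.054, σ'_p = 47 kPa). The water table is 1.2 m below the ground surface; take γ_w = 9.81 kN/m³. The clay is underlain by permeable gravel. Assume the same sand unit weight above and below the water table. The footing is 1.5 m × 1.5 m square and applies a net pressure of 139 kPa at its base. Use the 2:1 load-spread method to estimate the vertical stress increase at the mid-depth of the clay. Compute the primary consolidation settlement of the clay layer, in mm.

Mid-depth of clay below the ground surface: z = 2.7 + 2.2/2 = 3.8 m.
Total vertical stress at mid-clay: σ_v = 18.9×2.7 + 16.3×1.1 = 68.96 kPa.
Pore pressure: u = 9.81×(3.8 − 1.2) = 25.506 kPa.
Initial effective stress: σ'_0 = σ_v − u = 68.96 − 25.506 = 43.454 kPa.
Stress increase at mid-clay by the 2:1 spreading method:
Δσ = qBL/((B+z)(L+z)) = 139×1.5×1.5/((1.5+3.8)(1.5+3.8)) = 11.134 kPa
Final effective stress: σ'_f = 43.454 + 11.134 = 54.588 kPa.
σ'_f = 54.588 > σ'_p = 47 kPa, so the stress path crosses the preconsolidation pressure — recompression up to σ'_p, then virgin compression beyond:
S_c = H/(1+e₀)·[C_r·log₁₀(σ'_p/σ'_0) + C_c·log₁₀(σ'_f/σ'_p)]
    = 2.2/1.71 × [0.054×log₁₀(47/43.454) + 0.18×log₁₀(54.588/47)]
    = 1.2865 × [0.0018397 + 0.0117] = 0.01742 m

S_c ≈ 17.4 mm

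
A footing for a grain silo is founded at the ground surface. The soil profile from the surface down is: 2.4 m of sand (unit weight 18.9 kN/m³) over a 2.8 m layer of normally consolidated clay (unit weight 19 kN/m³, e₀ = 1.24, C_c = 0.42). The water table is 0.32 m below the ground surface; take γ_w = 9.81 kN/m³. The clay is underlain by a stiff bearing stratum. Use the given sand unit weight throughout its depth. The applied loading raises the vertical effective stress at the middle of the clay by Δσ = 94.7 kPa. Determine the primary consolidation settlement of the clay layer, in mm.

S_c ≈ 286 mm

Mid-depth of clay below the ground surface: z = 2.4 + 2.8/2 = 3.8 m.
Total vertical stress at mid-clay: σ_v = 18.9×2.4 + 19×1.4 = 71.96 kPa.
Pore pressure: u = 9.81×(3.8 − 0.32) = 34.139 kPa.
Initial effective stress: σ'_0 = σ_v − u = 71.96 − 34.139 = 37.821 kPa.
Final effective stress: σ'_f = σ'_0 + Δσ = 37.821 + 94.7 = 132.52 kPa.
Normally consolidated clay, so the full stress increment lies on the virgin compression line:
S_c = C_c·H/(1+e₀)·log₁₀(σ'_f/σ'_0) = 0.42×2.8/(1+1.24)×log₁₀(132.52/37.821)
    = 0.525 × 0.54455 = 0.2859 m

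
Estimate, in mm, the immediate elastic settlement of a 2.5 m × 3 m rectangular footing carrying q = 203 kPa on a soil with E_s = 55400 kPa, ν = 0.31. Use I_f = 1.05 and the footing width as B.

Immediate (elastic) settlement: S_e = q·B·(1−ν²)/E_s · I_f.
S_e = 203 × 2.5 × (1 − 0.31²) / 55400 × 1.05
    = 203 × 2.5 × 0.9039 / 55400 × 1.05
    = 0.008694 m = 8.694 mm

S_e ≈ 8.69 mm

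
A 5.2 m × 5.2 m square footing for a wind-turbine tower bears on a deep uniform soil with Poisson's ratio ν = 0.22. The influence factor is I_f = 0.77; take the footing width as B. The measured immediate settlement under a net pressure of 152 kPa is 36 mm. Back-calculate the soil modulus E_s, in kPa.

E_s ≈ 16100 kPa

S_e = q·B·(1−ν²)/E_s · I_f  ⇒  E_s = q·B·(1−ν²)·I_f / S_e.
E_s = 152 × 5.2 × 0.9516 × 0.77 / 0.036 = 16090 kPa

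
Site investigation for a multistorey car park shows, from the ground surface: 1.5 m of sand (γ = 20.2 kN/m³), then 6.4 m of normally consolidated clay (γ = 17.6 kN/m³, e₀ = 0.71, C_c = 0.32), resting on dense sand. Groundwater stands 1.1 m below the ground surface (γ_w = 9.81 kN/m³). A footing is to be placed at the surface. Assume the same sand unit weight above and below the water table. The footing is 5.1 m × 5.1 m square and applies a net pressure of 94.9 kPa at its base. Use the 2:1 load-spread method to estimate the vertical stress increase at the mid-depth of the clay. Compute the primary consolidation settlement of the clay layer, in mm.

Mid-depth of clay below the ground surface: z = 1.5 + 6.4/2 = 4.7 m.
Total vertical stress at mid-clay: σ_v = 20.2×1.5 + 17.6×3.2 = 86.62 kPa.
Pore pressure: u = 9.81×(4.7 − 1.1) = 35.316 kPa.
Initial effective stress: σ'_0 = σ_v − u = 86.62 − 35.316 = 51.304 kPa.
Stress increase at mid-clay by the 2:1 spreading method:
Δσ = qBL/((B+z)(L+z)) = 94.9×5.1×5.1/((5.1+4.7)(5.1+4.7)) = 25.701 kPa
Final effective stress: σ'_f = σ'_0 + Δσ = 51.304 + 25.701 = 77.005 kPa.
Normally consolidated clay, so the full stress increment lies on the virgin compression line:
S_c = C_c·H/(1+e₀)·log₁₀(σ'_f/σ'_0) = 0.32×6.4/(1+0.71)×log₁₀(77.005/51.304)
    = 1.1977 × 0.17637 = 0.2112 m

S_c ≈ 211 mm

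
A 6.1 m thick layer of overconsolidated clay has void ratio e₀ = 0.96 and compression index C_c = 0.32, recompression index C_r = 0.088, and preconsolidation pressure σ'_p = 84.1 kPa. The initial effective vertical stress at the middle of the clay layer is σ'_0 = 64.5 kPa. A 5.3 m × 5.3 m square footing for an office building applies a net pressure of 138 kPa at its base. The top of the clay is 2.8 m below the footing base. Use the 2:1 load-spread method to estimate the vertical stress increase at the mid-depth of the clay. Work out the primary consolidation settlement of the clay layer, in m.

S_c ≈ 0.0874 m

Mid-depth of clay below the footing base: z = 2.8 + 6.1/2 = 5.85 m.
Stress increase at mid-clay by the 2:1 spreading method:
Δσ = qBL/((B+z)(L+z)) = 138×5.3×5.3/((5.3+5.85)(5.3+5.85)) = 31.18 kPa
Final effective stress: σ'_f = 64.5 + 31.18 = 95.68 kPa.
σ'_f = 95.68 > σ'_p = 84.1 kPa, so the stress path crosses the preconsolidation pressure — recompression up to σ'_p, then virgin compression beyond:
S_c = H/(1+e₀)·[C_r·log₁₀(σ'_p/σ'_0) + C_c·log₁₀(σ'_f/σ'_p)]
    = 6.1/1.96 × [0.088×log₁₀(84.1/64.5) + 0.32×log₁₀(95.68/84.1)]
    = 3.1122 × [0.010141 + 0.017928] = 0.08736 m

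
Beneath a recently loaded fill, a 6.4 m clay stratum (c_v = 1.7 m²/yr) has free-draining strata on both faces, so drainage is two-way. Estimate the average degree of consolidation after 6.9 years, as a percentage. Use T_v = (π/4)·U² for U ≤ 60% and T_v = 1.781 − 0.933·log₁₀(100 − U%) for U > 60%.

Drainage path length: H_d = H/2 = 3.2 m (double drainage).
T_v = c_v·t/H_d² = 1.7×6.9/3.2² = 1.1455.
T_v = 1.1455 corresponds to the U > 60% branch:
U = 1 − 10^((1.781 − T_v)/0.933)/100 = 0.952

U ≈ 95.2 %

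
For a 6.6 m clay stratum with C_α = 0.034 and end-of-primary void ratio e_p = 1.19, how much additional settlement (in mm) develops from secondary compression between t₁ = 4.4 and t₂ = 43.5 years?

Secondary compression: S_s = C_α·H/(1+e_p)·log₁₀(t₂/t₁)
S_s = 0.034×6.6/(1+1.19)×log₁₀(43.5/4.4)
    = 0.1025 × 0.995 = 0.102 m

S_s ≈ 102 mm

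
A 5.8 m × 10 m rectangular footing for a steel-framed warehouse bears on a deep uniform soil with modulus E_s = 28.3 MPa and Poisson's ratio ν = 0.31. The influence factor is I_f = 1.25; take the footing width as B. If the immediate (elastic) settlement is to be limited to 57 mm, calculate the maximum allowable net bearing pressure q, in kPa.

q ≈ 246 kPa

E_s = 28.3 MPa = 28300 kPa.
S_e = q·B·(1−ν²)/E_s · I_f  ⇒  q = S_e·E_s / (B·(1−ν²)·I_f).
q = 0.057 × 28300 / (5.8 × 0.9039 × 1.25) = 246.2 kPa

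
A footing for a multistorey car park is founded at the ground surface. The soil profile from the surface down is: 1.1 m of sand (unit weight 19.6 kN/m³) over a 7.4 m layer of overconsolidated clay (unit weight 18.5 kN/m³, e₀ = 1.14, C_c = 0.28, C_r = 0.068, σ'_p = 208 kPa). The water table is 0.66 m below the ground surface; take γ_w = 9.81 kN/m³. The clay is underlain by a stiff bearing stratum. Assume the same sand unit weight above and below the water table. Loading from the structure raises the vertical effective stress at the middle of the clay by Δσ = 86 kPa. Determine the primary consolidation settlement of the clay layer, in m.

Mid-depth of clay below the ground surface: z = 1.1 + 7.4/2 = 4.8 m.
Total vertical stress at mid-clay: σ_v = 19.6×1.1 + 18.5×3.7 = 90.01 kPa.
Pore pressure: u = 9.81×(4.8 − 0.66) = 40.613 kPa.
Initial effective stress: σ'_0 = σ_v − u = 90.01 − 40.613 = 49.397 kPa.
Final effective stress: σ'_f = 49.397 + 86 = 135.4 kPa.
σ'_f = 135.4 ≤ σ'_p = 208 kPa, so the clay remains overconsolidated and only the recompression index applies:
S_c = C_r·H/(1+e₀)·log₁₀(σ'_f/σ'_0) = 0.068×7.4/2.14×log₁₀(135.4/49.397)
    = 0.23514 × 0.43792 = 0.103 m

S_c ≈ 0.103 m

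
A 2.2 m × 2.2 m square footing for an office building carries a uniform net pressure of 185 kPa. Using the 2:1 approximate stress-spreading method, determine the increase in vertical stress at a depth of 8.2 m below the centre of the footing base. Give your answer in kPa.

Δσ_z ≈ 8.28 kPa

By the 2:1 method the load spreads at 1 horizontal : 2 vertical, so at depth z the loaded area has grown by z in each plan dimension:
Δσ = qBL/((B+z)(L+z)) = 185×2.2×2.2/((2.2+8.2)(2.2+8.2)) = 8.2785 kPa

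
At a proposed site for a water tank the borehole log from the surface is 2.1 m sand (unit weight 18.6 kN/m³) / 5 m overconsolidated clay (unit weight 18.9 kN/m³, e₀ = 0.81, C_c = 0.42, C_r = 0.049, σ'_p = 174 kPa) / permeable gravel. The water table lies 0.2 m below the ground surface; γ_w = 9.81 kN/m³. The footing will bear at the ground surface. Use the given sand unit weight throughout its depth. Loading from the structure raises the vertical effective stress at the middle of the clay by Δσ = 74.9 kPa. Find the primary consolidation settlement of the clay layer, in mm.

Mid-depth of clay below the ground surface: z = 2.1 + 5/2 = 4.6 m.
Total vertical stress at mid-clay: σ_v = 18.6×2.1 + 18.9×2.5 = 86.31 kPa.
Pore pressure: u = 9.81×(4.6 − 0.2) = 43.164 kPa.
Initial effective stress: σ'_0 = σ_v − u = 86.31 − 43.164 = 43.146 kPa.
Final effective stress: σ'_f = 43.146 + 74.9 = 118.05 kPa.
σ'_f = 118.05 ≤ σ'_p = 174 kPa, so the clay remains overconsolidated and only the recompression index applies:
S_c = C_r·H/(1+e₀)·log₁₀(σ'_f/σ'_0) = 0.049×5/1.81×log₁₀(118.05/43.146)
    = 0.13536 × 0.43713 = 0.05917 m

S_c ≈ 59.2 mm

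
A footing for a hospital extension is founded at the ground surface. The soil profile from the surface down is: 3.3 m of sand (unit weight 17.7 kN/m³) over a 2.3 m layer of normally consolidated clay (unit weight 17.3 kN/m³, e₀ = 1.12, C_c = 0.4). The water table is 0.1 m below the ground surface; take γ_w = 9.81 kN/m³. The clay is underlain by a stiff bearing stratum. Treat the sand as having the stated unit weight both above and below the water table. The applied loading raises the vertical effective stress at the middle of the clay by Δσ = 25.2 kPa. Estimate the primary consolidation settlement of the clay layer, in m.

Mid-depth of clay below the ground surface: z = 3.3 + 2.3/2 = 4.45 m.
Total vertical stress at mid-clay: σ_v = 17.7×3.3 + 17.3×1.15 = 78.305 kPa.
Pore pressure: u = 9.81×(4.45 − 0.1) = 42.673 kPa.
Initial effective stress: σ'_0 = σ_v − u = 78.305 − 42.673 = 35.632 kPa.
Final effective stress: σ'_f = σ'_0 + Δσ = 35.632 + 25.2 = 60.832 kPa.
Normally consolidated clay, so the full stress increment lies on the virgin compression line:
S_c = C_c·H/(1+e₀)·log₁₀(σ'_f/σ'_0) = 0.4×2.3/(1+1.12)×log₁₀(60.832/35.632)
    = 0.43396 × 0.23229 = 0.1008 m

S_c ≈ 0.101 m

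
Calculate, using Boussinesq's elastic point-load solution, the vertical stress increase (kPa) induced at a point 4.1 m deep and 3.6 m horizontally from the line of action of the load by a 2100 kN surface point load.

Δσ_z ≈ 14.3 kPa

Boussinesq vertical stress below a point load on an elastic half-space:
Δσ_z = 3P/(2πz²) · [1 + (r/z)²]^(−5/2)
r/z = 3.6/4.1 = 0.87805; [1+(r/z)²]^(−5/2) = 0.23959.
Δσ_z = 3×2100/(2π×4.1²) × 0.23959 = 59.648 × 0.23959 = 14.29 kPa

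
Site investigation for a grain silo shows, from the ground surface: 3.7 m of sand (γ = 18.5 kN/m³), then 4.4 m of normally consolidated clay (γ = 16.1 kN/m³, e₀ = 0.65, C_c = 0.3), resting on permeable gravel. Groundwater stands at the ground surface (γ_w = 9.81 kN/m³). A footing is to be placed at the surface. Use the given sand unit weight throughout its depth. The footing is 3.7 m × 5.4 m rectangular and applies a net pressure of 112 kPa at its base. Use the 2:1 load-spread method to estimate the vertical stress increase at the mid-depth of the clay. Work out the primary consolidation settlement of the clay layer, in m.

Mid-depth of clay below the ground surface: z = 3.7 + 4.4/2 = 5.9 m.
Total vertical stress at mid-clay: σ_v = 18.5×3.7 + 16.1×2.2 = 103.87 kPa.
Pore pressure: u = 9.81×(5.9 − 0) = 57.879 kPa.
Initial effective stress: σ'_0 = σ_v − u = 103.87 − 57.879 = 45.991 kPa.
Stress increase at mid-clay by the 2:1 spreading method:
Δσ = qBL/((B+z)(L+z)) = 112×3.7×5.4/((3.7+5.9)(5.4+5.9)) = 20.628 kPa
Final effective stress: σ'_f = σ'_0 + Δσ = 45.991 + 20.628 = 66.619 kPa.
Normally consolidated clay, so the full stress increment lies on the virgin compression line:
S_c = C_c·H/(1+e₀)·log₁₀(σ'_f/σ'_0) = 0.3×4.4/(1+0.65)×log₁₀(66.619/45.991)
    = 0.8 × 0.16093 = 0.1287 m

S_c ≈ 0.129 m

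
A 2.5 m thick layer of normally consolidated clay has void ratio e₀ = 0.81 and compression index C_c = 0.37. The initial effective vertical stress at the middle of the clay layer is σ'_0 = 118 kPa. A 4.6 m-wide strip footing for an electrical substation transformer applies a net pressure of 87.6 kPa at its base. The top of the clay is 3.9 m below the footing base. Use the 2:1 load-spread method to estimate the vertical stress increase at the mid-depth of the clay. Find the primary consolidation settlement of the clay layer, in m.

Mid-depth of clay below the footing base: z = 3.9 + 2.5/2 = 5.15 m.
Stress increase at mid-clay by the 2:1 spreading method:
Δσ = qB/(B+z) = 87.6×4.6/(4.6+5.15) = 41.329 kPa
Final effective stress: σ'_f = σ'_0 + Δσ = 118 + 41.329 = 159.33 kPa.
Normally consolidated clay, so the full stress increment lies on the virgin compression line:
S_c = C_c·H/(1+e₀)·log₁₀(σ'_f/σ'_0) = 0.37×2.5/(1+0.81)×log₁₀(159.33/118)
    = 0.51105 × 0.13042 = 0.06665 m

S_c ≈ 0.0667 m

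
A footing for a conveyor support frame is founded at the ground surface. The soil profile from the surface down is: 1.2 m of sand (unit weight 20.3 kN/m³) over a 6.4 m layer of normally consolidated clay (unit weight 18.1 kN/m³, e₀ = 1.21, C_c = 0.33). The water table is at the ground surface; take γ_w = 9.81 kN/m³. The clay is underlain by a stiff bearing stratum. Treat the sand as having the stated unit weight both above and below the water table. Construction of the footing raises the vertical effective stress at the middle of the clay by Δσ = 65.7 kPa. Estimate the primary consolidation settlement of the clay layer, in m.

Mid-depth of clay below the ground surface: z = 1.2 + 6.4/2 = 4.4 m.
Total vertical stress at mid-clay: σ_v = 20.3×1.2 + 18.1×3.2 = 82.28 kPa.
Pore pressure: u = 9.81×(4.4 − 0) = 43.164 kPa.
Initial effective stress: σ'_0 = σ_v − u = 82.28 − 43.164 = 39.116 kPa.
Final effective stress: σ'_f = σ'_0 + Δσ = 39.116 + 65.7 = 104.82 kPa.
Normally consolidated clay, so the full stress increment lies on the virgin compression line:
S_c = C_c·H/(1+e₀)·log₁₀(σ'_f/σ'_0) = 0.33×6.4/(1+1.21)×log₁₀(104.82/39.116)
    = 0.95566 × 0.42809 = 0.4091 m

S_c ≈ 0.409 m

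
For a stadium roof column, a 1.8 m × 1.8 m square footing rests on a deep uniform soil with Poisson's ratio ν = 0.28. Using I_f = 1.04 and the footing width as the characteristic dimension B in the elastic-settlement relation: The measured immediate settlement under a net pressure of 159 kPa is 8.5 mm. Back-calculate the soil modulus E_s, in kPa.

E_s ≈ 32300 kPa

S_e = q·B·(1−ν²)/E_s · I_f  ⇒  E_s = q·B·(1−ν²)·I_f / S_e.
E_s = 159 × 1.8 × 0.9216 × 1.04 / 0.0085 = 32270 kPa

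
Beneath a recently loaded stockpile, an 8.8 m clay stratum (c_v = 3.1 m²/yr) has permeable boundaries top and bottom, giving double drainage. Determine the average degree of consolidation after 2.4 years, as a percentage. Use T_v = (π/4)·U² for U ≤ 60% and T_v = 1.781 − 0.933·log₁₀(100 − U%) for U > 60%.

U ≈ 68.6 %

Drainage path length: H_d = H/2 = 4.4 m (double drainage).
T_v = c_v·t/H_d² = 3.1×2.4/4.4² = 0.3843.
T_v = 0.3843 corresponds to the U > 60% branch:
U = 1 − 10^((1.781 − T_v)/0.933)/100 = 0.6859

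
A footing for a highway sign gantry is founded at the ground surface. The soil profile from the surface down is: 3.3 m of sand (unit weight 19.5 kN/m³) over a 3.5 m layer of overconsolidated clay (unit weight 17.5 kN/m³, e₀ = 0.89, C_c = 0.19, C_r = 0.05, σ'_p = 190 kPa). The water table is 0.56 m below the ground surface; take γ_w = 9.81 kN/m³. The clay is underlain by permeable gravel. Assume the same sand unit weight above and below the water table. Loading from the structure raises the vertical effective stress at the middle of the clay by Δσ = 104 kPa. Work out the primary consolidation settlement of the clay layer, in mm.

Mid-depth of clay below the ground surface: z = 3.3 + 3.5/2 = 5.05 m.
Total vertical stress at mid-clay: σ_v = 19.5×3.3 + 17.5×1.75 = 94.975 kPa.
Pore pressure: u = 9.81×(5.05 − 0.56) = 44.047 kPa.
Initial effective stress: σ'_0 = σ_v − u = 94.975 − 44.047 = 50.928 kPa.
Final effective stress: σ'_f = 50.928 + 104 = 154.93 kPa.
σ'_f = 154.93 ≤ σ'_p = 190 kPa, so the clay remains overconsolidated and only the recompression index applies:
S_c = C_r·H/(1+e₀)·log₁₀(σ'_f/σ'_0) = 0.05×3.5/1.89×log₁₀(154.93/50.928)
    = 0.092595 × 0.48318 = 0.04474 m

S_c ≈ 44.7 mm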